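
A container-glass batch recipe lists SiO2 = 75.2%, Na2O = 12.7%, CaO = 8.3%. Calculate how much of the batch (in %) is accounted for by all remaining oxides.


Sum the three major oxides:
  SiO2 + Na2O + CaO = 75.2 + 12.7 + 8.3 = 96.2%
Subtract from 100%:
  Others = 100 - 96.2 = 3.8%

3.8%


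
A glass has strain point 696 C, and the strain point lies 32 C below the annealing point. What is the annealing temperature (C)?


T_anneal = T_strain + gap:
  T_anneal = 696 + 32 = 728 C

728 C


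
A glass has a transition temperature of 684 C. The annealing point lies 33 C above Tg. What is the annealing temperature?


The annealing temperature is Tg plus the offset:
  T_anneal = 684 + 33 = 717 C

717 C


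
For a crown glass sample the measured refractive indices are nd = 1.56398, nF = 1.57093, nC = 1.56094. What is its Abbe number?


Abbe number formula: Vd = (nd - 1) / (nF - nC)
  nd - 1 = 1.56398 - 1 = 0.56398
  nF - nC = 1.57093 - 1.56094 = 0.00999
  Vd = 0.56398 / 0.00999 = 56.45

56.45


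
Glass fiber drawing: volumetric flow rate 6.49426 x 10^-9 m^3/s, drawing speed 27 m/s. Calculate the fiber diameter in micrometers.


Cross-sectional area from continuity:
  A = Q / v = 6.49426 x 10^-9 / 27 = 2.405281 x 10^-10 m^2
Diameter from circular cross-section:
  d = sqrt(4A / pi) * 10^6 (m -> um)
  d = sqrt(4 * 2.405281 x 10^-10 / pi) * 10^6 = 17.5 um

17.5 um


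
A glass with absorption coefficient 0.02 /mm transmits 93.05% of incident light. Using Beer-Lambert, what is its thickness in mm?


Rearrange T = exp(-alpha * thickness):
  thickness = -ln(T) / alpha
  T = 93.05/100 = 0.9305
  ln(T) = -0.07203
  -ln(T) = 0.07203
  thickness = 0.07203 / 0.02 = 3.6 mm

3.6 mm


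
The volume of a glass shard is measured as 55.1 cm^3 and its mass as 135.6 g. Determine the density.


Use the definition of density:
  rho = mass / volume
  rho = 135.6 / 55.1 = 2.461 g/cm^3

2.461 g/cm^3


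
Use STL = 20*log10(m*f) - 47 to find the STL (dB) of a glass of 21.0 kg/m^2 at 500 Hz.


Mass law: STL = 20 * log10(m * f) - 47
  m * f = 21.0 * 500 = 10500
  log10(10500) = 4.02119
  STL = 20 * 4.02119 - 47 = 80.4238 - 47 = 33.4 dB

33.4 dB


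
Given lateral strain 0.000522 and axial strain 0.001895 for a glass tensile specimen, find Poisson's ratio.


Poisson's ratio: nu = lateral strain / axial strain
  nu = 0.000522 / 0.001895 = 0.2755

0.2755


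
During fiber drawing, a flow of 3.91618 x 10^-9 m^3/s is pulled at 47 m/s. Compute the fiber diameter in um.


Cross-sectional area from continuity:
  A = Q / v = 3.91618 x 10^-9 / 47 = 8.332298 x 10^-11 m^2
Diameter from circular cross-section:
  d = sqrt(4A / pi) * 10^6 (m -> um)
  d = sqrt(4 * 8.332298 x 10^-11 / pi) * 10^6 = 10.3 um

10.3 um


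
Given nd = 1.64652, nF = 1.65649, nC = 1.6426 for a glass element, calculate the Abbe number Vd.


Abbe number formula: Vd = (nd - 1) / (nF - nC)
  nd - 1 = 1.64652 - 1 = 0.64652
  nF - nC = 1.65649 - 1.6426 = 0.01389
  Vd = 0.64652 / 0.01389 = 46.55

46.55


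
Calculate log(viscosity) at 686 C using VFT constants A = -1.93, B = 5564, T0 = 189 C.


VFT equation: log(eta) = A + B / (T - T0)
  T - T0 = 686 - 189 = 497
  B / (T - T0) = 5564 / 497 = 11.195
  log(eta) = -1.93 + 11.195 = 9.265

9.265


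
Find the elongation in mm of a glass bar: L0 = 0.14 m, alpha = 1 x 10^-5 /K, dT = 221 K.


Thermal expansion formula: dL = alpha * L0 * dT
  dL = (1 x 10^-5) * 0.14 * 221 = 0.0003094 m
Convert to mm: 0.0003094 * 1000 = 0.3094 mm

0.3094 mm


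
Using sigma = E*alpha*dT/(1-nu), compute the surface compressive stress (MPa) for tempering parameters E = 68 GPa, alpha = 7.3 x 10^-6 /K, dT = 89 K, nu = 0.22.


Tempering stress: sigma = E * alpha * dT / (1 - nu)
  E (MPa) = 68 * 1000 = 68000
  Numerator = 68000 * (7.3 x 10^-6) * 89 = 44.1796
  Denominator = 1 - 0.22 = 0.78
  sigma = 44.1796 / 0.78 = 56.6 MPa

56.6 MPa


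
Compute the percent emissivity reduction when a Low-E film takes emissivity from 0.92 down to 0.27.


Percentage reduction = (1 - coated/uncoated) * 100
  Ratio = 0.27 / 0.92 = 0.2935
  Reduction = (1 - 0.2935) * 100 = 70.7%

70.7%


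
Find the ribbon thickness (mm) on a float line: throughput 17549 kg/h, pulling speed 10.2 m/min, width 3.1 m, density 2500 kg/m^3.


Ribbon cross-section from mass balance:
  Volume rate = throughput / density = 17549 / 2500 = 7.0196 m^3/h
  thickness = volume rate / (speed * 60 * width), i.e.
  thickness = throughput / (60 * speed * width * density) * 1000
  thickness = 17549 / (60 * 10.2 * 3.1 * 2500) * 1000 = 3.7 mm

3.7 mm


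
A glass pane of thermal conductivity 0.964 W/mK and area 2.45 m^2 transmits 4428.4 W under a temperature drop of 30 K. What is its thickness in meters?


Fourier's law: t = k * A * dT / Q
  t = 0.964 * 2.45 * 30 / 4428.4
  t = 70.854 / 4428.4 = 0.016 m

0.016 m


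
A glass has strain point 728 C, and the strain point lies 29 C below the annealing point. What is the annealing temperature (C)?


T_anneal = T_strain + gap:
  T_anneal = 728 + 29 = 757 C

757 C


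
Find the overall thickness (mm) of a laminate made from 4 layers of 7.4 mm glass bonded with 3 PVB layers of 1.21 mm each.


Total thickness = glass contribution + PVB contribution
  Glass: 4 * 7.4 = 29.6 mm
  PVB: 3 * 1.21 = 3.63 mm
  Total = 29.6 + 3.63 = 33.23 mm

33.23 mm


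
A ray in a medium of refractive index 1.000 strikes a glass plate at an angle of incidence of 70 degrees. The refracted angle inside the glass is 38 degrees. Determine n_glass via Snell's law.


Apply Snell's law: n1 * sin(theta1) = n2 * sin(theta2)
  n2 = n1 * sin(theta1) / sin(theta2)
  sin(70) = 0.939693
  sin(38) = 0.615661
  n2 = 1.000 * 0.939693 / 0.615661 = 1.5263

1.5263


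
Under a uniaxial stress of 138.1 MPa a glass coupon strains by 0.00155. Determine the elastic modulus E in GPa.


Young's modulus: E = stress / strain
  E = 138.1 MPa / 0.00155 = 89096.77 MPa
Convert to GPa: 89096.77 / 1000 = 89.1 GPa

89.1 GPa


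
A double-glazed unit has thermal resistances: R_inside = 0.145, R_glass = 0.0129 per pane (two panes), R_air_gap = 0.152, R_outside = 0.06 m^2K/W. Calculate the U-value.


Total thermal resistance (series):
  R_total = R_in + R_glass + R_air + R_glass + R_out
  R_total = 0.145 + 0.0129 + 0.152 + 0.0129 + 0.06 = 0.3828 m^2K/W
U-value = 1 / R_total = 1 / 0.3828 = 2.612 W/m^2K

2.612 W/m^2K


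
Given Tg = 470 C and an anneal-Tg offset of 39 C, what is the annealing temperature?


The annealing temperature is Tg plus the offset:
  T_anneal = 470 + 39 = 509 C

509 C


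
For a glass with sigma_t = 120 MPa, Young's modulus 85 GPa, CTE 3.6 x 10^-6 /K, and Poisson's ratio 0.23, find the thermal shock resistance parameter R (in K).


Thermal shock resistance: R = sigma * (1 - nu) / (E * alpha)
  Numerator = 120 * (1 - 0.23) = 92.4
  Denominator = 85 * 1000 * (3.6 x 10^-6) = 0.306
  R = 92.4 / 0.306 = 302.0 K

302.0 K


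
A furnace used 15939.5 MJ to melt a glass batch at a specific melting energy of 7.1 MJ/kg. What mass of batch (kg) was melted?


Rearrange E = m * s for m:
  m = E / s
  m = 15939.5 / 7.1 = 2245.0 kg

2245.0 kg


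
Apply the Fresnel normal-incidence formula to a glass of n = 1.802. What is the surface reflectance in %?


Fresnel reflectance at normal incidence:
  R = ((n - 1)/(n + 1))^2
  (n - 1)/(n + 1) = (1.802 - 1)/(1.802 + 1) = 0.286224
  R = 0.286224^2 = 0.0819242
  R(%) = 0.0819242 * 100 = 8.192%

8.192%


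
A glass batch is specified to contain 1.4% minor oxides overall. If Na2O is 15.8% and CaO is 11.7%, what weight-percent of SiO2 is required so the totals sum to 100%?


Known pieces sum to 100%:
  SiO2 = 100 - (others + Na2O + CaO)
  SiO2 = 100 - (1.4 + 15.8 + 11.7) = 71.1%

71.1%


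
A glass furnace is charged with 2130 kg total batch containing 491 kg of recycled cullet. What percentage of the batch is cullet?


Cullet ratio = (cullet mass / total batch mass) * 100
  Ratio = 491 / 2130 * 100 = 23.05%

23.05%


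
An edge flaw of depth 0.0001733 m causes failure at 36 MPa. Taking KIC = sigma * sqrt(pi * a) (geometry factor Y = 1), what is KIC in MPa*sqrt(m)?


Fracture toughness: KIC = sigma * sqrt(pi * a)
  pi * a = pi * 0.0001733 = 0.000544438
  sqrt(pi * a) = 0.023333
  KIC = 36 * 0.023333 = 0.84 MPa*sqrt(m)

0.84 MPa*sqrt(m)


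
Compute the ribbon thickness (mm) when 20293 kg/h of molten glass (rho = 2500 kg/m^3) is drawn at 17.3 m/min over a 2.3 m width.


Ribbon cross-section from mass balance:
  Volume rate = throughput / density = 20293 / 2500 = 8.1172 m^3/h
  thickness = volume rate / (speed * 60 * width), i.e.
  thickness = throughput / (60 * speed * width * density) * 1000
  thickness = 20293 / (60 * 17.3 * 2.3 * 2500) * 1000 = 3.4 mm

3.4 mm


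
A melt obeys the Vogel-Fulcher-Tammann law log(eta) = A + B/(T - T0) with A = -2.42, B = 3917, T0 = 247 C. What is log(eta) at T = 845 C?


VFT equation: log(eta) = A + B / (T - T0)
  T - T0 = 845 - 247 = 598
  B / (T - T0) = 3917 / 598 = 6.55
  log(eta) = -2.42 + 6.55 = 4.13

4.13


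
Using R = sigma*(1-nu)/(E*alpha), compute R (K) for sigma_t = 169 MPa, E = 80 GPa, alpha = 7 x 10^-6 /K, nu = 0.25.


Thermal shock resistance: R = sigma * (1 - nu) / (E * alpha)
  Numerator = 169 * (1 - 0.25) = 126.75
  Denominator = 80 * 1000 * (7 x 10^-6) = 0.56
  R = 126.75 / 0.56 = 226.3 K

226.3 K


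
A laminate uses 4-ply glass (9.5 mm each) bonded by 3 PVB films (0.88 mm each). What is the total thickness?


Total thickness = glass contribution + PVB contribution
  Glass: 4 * 9.5 = 38.0 mm
  PVB: 3 * 0.88 = 2.64 mm
  Total = 38.0 + 2.64 = 40.64 mm

40.64 mm


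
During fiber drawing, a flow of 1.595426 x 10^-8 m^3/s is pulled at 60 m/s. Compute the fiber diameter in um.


Cross-sectional area from continuity:
  A = Q / v = 1.595426 x 10^-8 / 60 = 2.659043 x 10^-10 m^2
Diameter from circular cross-section:
  d = sqrt(4A / pi) * 10^6 (m -> um)
  d = sqrt(4 * 2.659043 x 10^-10 / pi) * 10^6 = 18.4 um

18.4 um


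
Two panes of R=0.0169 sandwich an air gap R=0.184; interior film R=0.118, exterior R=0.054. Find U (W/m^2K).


Total thermal resistance (series):
  R_total = R_in + R_glass + R_air + R_glass + R_out
  R_total = 0.118 + 0.0169 + 0.184 + 0.0169 + 0.054 = 0.3898 m^2K/W
U-value = 1 / R_total = 1 / 0.3898 = 2.565 W/m^2K

2.565 W/m^2K


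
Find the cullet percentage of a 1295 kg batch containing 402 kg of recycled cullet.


Cullet ratio = (cullet mass / total batch mass) * 100
  Ratio = 402 / 1295 * 100 = 31.04%

31.04%


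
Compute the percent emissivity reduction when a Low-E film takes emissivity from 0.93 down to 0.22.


Percentage reduction = (1 - coated/uncoated) * 100
  Ratio = 0.22 / 0.93 = 0.2366
  Reduction = (1 - 0.2366) * 100 = 76.3%

76.3%


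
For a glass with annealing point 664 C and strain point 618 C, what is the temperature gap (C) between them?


Gap = T_anneal - T_strain:
  gap = 664 - 618 = 46 C

46 C


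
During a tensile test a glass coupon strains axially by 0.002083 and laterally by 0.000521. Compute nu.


Poisson's ratio: nu = lateral strain / axial strain
  nu = 0.000521 / 0.002083 = 0.2501

0.2501


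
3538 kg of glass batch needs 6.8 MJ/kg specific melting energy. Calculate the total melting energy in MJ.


Total energy = mass * specific energy
  E = 3538 * 6.8 = 24058.4 MJ

24058.4 MJ


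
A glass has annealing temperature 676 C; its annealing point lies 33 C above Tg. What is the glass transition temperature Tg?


Rearrange T_anneal = Tg + offset for Tg:
  Tg = T_anneal - offset = 676 - 33 = 643 C

643 C


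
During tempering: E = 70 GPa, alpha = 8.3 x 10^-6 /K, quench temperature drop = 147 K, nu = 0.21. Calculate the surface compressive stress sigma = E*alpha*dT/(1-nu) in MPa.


Tempering stress: sigma = E * alpha * dT / (1 - nu)
  E (MPa) = 70 * 1000 = 70000
  Numerator = 70000 * (8.3 x 10^-6) * 147 = 85.407
  Denominator = 1 - 0.21 = 0.79
  sigma = 85.407 / 0.79 = 108.1 MPa

108.1 MPa


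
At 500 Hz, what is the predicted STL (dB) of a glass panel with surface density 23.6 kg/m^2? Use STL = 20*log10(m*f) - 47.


Mass law: STL = 20 * log10(m * f) - 47
  m * f = 23.6 * 500 = 11800
  log10(11800) = 4.07188
  STL = 20 * 4.07188 - 47 = 81.4376 - 47 = 34.4 dB

34.4 dB


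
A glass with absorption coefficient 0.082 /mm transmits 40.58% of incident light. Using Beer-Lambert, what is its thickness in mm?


Rearrange T = exp(-alpha * thickness):
  thickness = -ln(T) / alpha
  T = 40.58/100 = 0.4058
  ln(T) = -0.90189
  -ln(T) = 0.90189
  thickness = 0.90189 / 0.082 = 11.0 mm

11.0 mm


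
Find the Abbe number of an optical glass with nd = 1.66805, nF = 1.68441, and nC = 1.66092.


Abbe number formula: Vd = (nd - 1) / (nF - nC)
  nd - 1 = 1.66805 - 1 = 0.66805
  nF - nC = 1.68441 - 1.66092 = 0.02349
  Vd = 0.66805 / 0.02349 = 28.44

28.44


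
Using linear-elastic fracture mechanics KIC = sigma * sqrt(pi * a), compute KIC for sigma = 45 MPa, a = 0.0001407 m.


Fracture toughness: KIC = sigma * sqrt(pi * a)
  pi * a = pi * 0.0001407 = 0.000442022
  sqrt(pi * a) = 0.021024
  KIC = 45 * 0.021024 = 0.946 MPa*sqrt(m)

0.946 MPa*sqrt(m)


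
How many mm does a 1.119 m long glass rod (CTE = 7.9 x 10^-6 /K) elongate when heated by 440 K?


Thermal expansion formula: dL = alpha * L0 * dT
  dL = (7.9 x 10^-6) * 1.119 * 440 = 0.00388964 m
Convert to mm: 0.00388964 * 1000 = 3.8896 mm

3.8896 mm


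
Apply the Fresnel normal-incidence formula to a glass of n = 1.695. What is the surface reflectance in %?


Fresnel reflectance at normal incidence:
  R = ((n - 1)/(n + 1))^2
  (n - 1)/(n + 1) = (1.695 - 1)/(1.695 + 1) = 0.257885
  R = 0.257885^2 = 0.0665047
  R(%) = 0.0665047 * 100 = 6.65%

6.65%


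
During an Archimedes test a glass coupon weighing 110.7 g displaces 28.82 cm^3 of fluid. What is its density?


Use the definition of density:
  rho = mass / volume
  rho = 110.7 / 28.82 = 3.841 g/cm^3

3.841 g/cm^3


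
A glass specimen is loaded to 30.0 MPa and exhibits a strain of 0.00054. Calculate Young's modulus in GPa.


Young's modulus: E = stress / strain
  E = 30.0 MPa / 0.00054 = 55555.56 MPa
Convert to GPa: 55555.56 / 1000 = 55.56 GPa

55.56 GPa


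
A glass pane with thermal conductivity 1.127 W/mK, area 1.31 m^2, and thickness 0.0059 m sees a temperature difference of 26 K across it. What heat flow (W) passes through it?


Fourier's law: Q = k * A * dT / t
  Q = 1.127 * 1.31 * 26 / 0.0059
  Q = 38.38562 / 0.0059 = 6506 W

6506 W


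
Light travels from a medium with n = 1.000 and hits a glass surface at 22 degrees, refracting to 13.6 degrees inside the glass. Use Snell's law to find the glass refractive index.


Apply Snell's law: n1 * sin(theta1) = n2 * sin(theta2)
  n2 = n1 * sin(theta1) / sin(theta2)
  sin(22) = 0.374607
  sin(13.6) = 0.235142
  n2 = 1.000 * 0.374607 / 0.235142 = 1.5931

1.5931


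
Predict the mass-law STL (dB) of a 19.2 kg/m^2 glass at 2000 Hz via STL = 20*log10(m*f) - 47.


Mass law: STL = 20 * log10(m * f) - 47
  m * f = 19.2 * 2000 = 38400
  log10(38400) = 4.58433
  STL = 20 * 4.58433 - 47 = 91.6866 - 47 = 44.7 dB

44.7 dB


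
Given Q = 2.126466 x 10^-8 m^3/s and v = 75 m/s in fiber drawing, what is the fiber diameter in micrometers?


Cross-sectional area from continuity:
  A = Q / v = 2.126466 x 10^-8 / 75 = 2.835288 x 10^-10 m^2
Diameter from circular cross-section:
  d = sqrt(4A / pi) * 10^6 (m -> um)
  d = sqrt(4 * 2.835288 x 10^-10 / pi) * 10^6 = 19.0 um

19.0 um


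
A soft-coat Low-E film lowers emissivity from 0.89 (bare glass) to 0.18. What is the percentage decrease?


Percentage reduction = (1 - coated/uncoated) * 100
  Ratio = 0.18 / 0.89 = 0.2022
  Reduction = (1 - 0.2022) * 100 = 79.8%

79.8%


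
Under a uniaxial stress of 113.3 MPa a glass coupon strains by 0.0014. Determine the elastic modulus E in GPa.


Young's modulus: E = stress / strain
  E = 113.3 MPa / 0.0014 = 80928.57 MPa
Convert to GPa: 80928.57 / 1000 = 80.93 GPa

80.93 GPa


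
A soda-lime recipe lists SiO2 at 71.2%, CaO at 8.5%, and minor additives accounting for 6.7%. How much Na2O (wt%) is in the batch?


Pieces sum to 100%:
  Na2O = 100 - (SiO2 + CaO + others)
  Na2O = 100 - (71.2 + 8.5 + 6.7) = 13.6%

13.6%


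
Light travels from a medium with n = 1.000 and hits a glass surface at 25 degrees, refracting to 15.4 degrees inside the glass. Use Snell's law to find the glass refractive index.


Apply Snell's law: n1 * sin(theta1) = n2 * sin(theta2)
  n2 = n1 * sin(theta1) / sin(theta2)
  sin(25) = 0.422618
  sin(15.4) = 0.265556
  n2 = 1.000 * 0.422618 / 0.265556 = 1.5914

1.5914


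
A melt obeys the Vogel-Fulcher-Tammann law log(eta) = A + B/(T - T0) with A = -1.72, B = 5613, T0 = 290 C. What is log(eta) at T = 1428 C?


VFT equation: log(eta) = A + B / (T - T0)
  T - T0 = 1428 - 290 = 1138
  B / (T - T0) = 5613 / 1138 = 4.932
  log(eta) = -1.72 + 4.932 = 3.212

3.212


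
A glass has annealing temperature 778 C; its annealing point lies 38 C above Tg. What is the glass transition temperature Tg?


Rearrange T_anneal = Tg + offset for Tg:
  Tg = T_anneal - offset = 778 - 38 = 740 C

740 C


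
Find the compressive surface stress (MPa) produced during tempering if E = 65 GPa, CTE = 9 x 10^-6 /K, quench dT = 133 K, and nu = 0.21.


Tempering stress: sigma = E * alpha * dT / (1 - nu)
  E (MPa) = 65 * 1000 = 65000
  Numerator = 65000 * (9 x 10^-6) * 133 = 77.805
  Denominator = 1 - 0.21 = 0.79
  sigma = 77.805 / 0.79 = 98.5 MPa

98.5 MPa


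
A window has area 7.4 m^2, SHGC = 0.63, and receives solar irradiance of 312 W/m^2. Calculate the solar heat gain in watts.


Solar heat gain: Q = Area * SHGC * Irradiance
  Q = 7.4 * 0.63 * 312 = 1454.5 W

1454.5 W


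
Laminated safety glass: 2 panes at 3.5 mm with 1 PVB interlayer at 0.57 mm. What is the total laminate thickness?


Total thickness = glass contribution + PVB contribution
  Glass: 2 * 3.5 = 7.0 mm
  PVB: 1 * 0.57 = 0.57 mm
  Total = 7.0 + 0.57 = 7.57 mm

7.57 mm


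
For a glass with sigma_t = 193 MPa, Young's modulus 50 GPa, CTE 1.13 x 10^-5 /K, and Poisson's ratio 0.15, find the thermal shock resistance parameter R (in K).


Thermal shock resistance: R = sigma * (1 - nu) / (E * alpha)
  Numerator = 193 * (1 - 0.15) = 164.05
  Denominator = 50 * 1000 * (1.13 x 10^-5) = 0.565
  R = 164.05 / 0.565 = 290.4 K

290.4 K


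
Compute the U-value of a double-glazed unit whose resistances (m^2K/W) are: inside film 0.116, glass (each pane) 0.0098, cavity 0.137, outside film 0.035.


Total thermal resistance (series):
  R_total = R_in + R_glass + R_air + R_glass + R_out
  R_total = 0.116 + 0.0098 + 0.137 + 0.0098 + 0.035 = 0.3076 m^2K/W
U-value = 1 / R_total = 1 / 0.3076 = 3.251 W/m^2K

3.251 W/m^2K


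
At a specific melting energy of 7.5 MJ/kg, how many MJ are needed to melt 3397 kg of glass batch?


Total energy = mass * specific energy
  E = 3397 * 7.5 = 25477.5 MJ

25477.5 MJ


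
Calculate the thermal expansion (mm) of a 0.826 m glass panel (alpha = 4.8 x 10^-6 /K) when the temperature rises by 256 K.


Thermal expansion formula: dL = alpha * L0 * dT
  dL = (4.8 x 10^-6) * 0.826 * 256 = 0.00101499 m
Convert to mm: 0.00101499 * 1000 = 1.015 mm

1.015 mm


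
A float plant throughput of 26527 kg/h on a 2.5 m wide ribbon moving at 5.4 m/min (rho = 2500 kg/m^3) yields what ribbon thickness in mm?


Ribbon cross-section from mass balance:
  Volume rate = throughput / density = 26527 / 2500 = 10.6108 m^3/h
  thickness = volume rate / (speed * 60 * width), i.e.
  thickness = throughput / (60 * speed * width * density) * 1000
  thickness = 26527 / (60 * 5.4 * 2.5 * 2500) * 1000 = 13.1 mm

13.1 mm


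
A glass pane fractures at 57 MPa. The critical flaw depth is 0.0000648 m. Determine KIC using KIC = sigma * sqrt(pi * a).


Fracture toughness: KIC = sigma * sqrt(pi * a)
  pi * a = pi * 0.0000648 = 0.000203575
  sqrt(pi * a) = 0.014268
  KIC = 57 * 0.014268 = 0.813 MPa*sqrt(m)

0.813 MPa*sqrt(m)


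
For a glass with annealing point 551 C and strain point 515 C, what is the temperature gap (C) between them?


Gap = T_anneal - T_strain:
  gap = 551 - 515 = 36 C

36 C


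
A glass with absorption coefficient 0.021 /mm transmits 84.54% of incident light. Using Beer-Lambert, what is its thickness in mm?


Rearrange T = exp(-alpha * thickness):
  thickness = -ln(T) / alpha
  T = 84.54/100 = 0.8454
  ln(T) = -0.16795
  -ln(T) = 0.16795
  thickness = 0.16795 / 0.021 = 8.0 mm

8.0 mm


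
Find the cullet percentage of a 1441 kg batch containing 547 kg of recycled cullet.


Cullet ratio = (cullet mass / total batch mass) * 100
  Ratio = 547 / 1441 * 100 = 37.96%

37.96%


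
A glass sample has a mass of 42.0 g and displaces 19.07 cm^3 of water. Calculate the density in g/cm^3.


Use the definition of density:
  rho = mass / volume
  rho = 42.0 / 19.07 = 2.202 g/cm^3

2.202 g/cm^3


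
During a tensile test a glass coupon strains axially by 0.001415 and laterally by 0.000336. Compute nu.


Poisson's ratio: nu = lateral strain / axial strain
  nu = 0.000336 / 0.001415 = 0.2375

0.2375


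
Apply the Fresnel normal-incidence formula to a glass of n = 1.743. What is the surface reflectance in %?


Fresnel reflectance at normal incidence:
  R = ((n - 1)/(n + 1))^2
  (n - 1)/(n + 1) = (1.743 - 1)/(1.743 + 1) = 0.270871
  R = 0.270871^2 = 0.0733711
  R(%) = 0.0733711 * 100 = 7.337%

7.337%


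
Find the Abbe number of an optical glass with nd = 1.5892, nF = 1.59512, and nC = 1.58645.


Abbe number formula: Vd = (nd - 1) / (nF - nC)
  nd - 1 = 1.5892 - 1 = 0.5892
  nF - nC = 1.59512 - 1.58645 = 0.00867
  Vd = 0.5892 / 0.00867 = 67.96

67.96


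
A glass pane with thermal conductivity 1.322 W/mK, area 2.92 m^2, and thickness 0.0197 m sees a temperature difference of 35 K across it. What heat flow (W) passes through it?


Fourier's law: Q = k * A * dT / t
  Q = 1.322 * 2.92 * 35 / 0.0197
  Q = 135.1084 / 0.0197 = 6858.3 W

6858.3 W


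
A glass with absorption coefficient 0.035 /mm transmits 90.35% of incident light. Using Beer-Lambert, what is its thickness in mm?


Rearrange T = exp(-alpha * thickness):
  thickness = -ln(T) / alpha
  T = 90.35/100 = 0.9035
  ln(T) = -0.10148
  -ln(T) = 0.10148
  thickness = 0.10148 / 0.035 = 2.9 mm

2.9 mm


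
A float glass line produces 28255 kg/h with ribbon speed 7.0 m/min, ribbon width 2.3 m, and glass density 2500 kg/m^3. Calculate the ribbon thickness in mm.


Ribbon cross-section from mass balance:
  Volume rate = throughput / density = 28255 / 2500 = 11.302 m^3/h
  thickness = volume rate / (speed * 60 * width), i.e.
  thickness = throughput / (60 * speed * width * density) * 1000
  thickness = 28255 / (60 * 7.0 * 2.3 * 2500) * 1000 = 11.7 mm

11.7 mm


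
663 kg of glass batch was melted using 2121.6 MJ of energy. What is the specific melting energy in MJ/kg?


Rearrange E = m * s for s:
  s = E / m
  s = 2121.6 / 663 = 3.2 MJ/kg

3.2 MJ/kg


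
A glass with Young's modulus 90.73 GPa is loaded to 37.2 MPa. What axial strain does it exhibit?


Rearrange E = sigma / epsilon:
  epsilon = sigma / E
  E (MPa) = 90.73 * 1000 = 90730
  epsilon = 37.2 / 90730 = 0.00041

0.00041


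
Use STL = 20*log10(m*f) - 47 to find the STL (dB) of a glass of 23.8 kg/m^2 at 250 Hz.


Mass law: STL = 20 * log10(m * f) - 47
  m * f = 23.8 * 250 = 5950
  log10(5950) = 3.77452
  STL = 20 * 3.77452 - 47 = 75.4904 - 47 = 28.5 dB

28.5 dB


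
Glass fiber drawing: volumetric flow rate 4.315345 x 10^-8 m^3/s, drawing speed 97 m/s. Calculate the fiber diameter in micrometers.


Cross-sectional area from continuity:
  A = Q / v = 4.315345 x 10^-8 / 97 = 4.448809 x 10^-10 m^2
Diameter from circular cross-section:
  d = sqrt(4A / pi) * 10^6 (m -> um)
  d = sqrt(4 * 4.448809 x 10^-10 / pi) * 10^6 = 23.8 um

23.8 um


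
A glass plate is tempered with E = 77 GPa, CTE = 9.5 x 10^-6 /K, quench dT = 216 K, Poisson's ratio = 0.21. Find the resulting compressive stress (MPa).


Tempering stress: sigma = E * alpha * dT / (1 - nu)
  E (MPa) = 77 * 1000 = 77000
  Numerator = 77000 * (9.5 x 10^-6) * 216 = 158.004
  Denominator = 1 - 0.21 = 0.79
  sigma = 158.004 / 0.79 = 200.0 MPa

200.0 MPa


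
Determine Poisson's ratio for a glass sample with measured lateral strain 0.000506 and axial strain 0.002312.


Poisson's ratio: nu = lateral strain / axial strain
  nu = 0.000506 / 0.002312 = 0.2189

0.2189


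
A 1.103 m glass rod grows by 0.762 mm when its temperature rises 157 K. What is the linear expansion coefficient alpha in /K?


Rearrange dL = alpha * L0 * dT for alpha:
  alpha = dL / (L0 * dT)
  alpha = (0.762 / 1000) / (1.103 * 157) = 0.0000044 /K = 4.4 x 10^-6 /K

4.4 x 10^-6 /K


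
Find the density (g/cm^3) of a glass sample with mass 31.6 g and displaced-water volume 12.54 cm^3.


Use the definition of density:
  rho = mass / volume
  rho = 31.6 / 12.54 = 2.52 g/cm^3

2.52 g/cm^3


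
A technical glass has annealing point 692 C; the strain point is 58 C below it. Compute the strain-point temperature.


Strain point = annealing point - difference:
  T_strain = 692 - 58 = 634 C

634 C


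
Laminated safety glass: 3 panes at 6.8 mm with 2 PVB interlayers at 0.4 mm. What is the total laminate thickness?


Total thickness = glass contribution + PVB contribution
  Glass: 3 * 6.8 = 20.4 mm
  PVB: 2 * 0.4 = 0.8 mm
  Total = 20.4 + 0.8 = 21.2 mm

21.2 mm


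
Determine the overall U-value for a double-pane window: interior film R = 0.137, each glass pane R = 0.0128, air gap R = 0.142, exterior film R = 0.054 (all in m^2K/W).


Total thermal resistance (series):
  R_total = R_in + R_glass + R_air + R_glass + R_out
  R_total = 0.137 + 0.0128 + 0.142 + 0.0128 + 0.054 = 0.3586 m^2K/W
U-value = 1 / R_total = 1 / 0.3586 = 2.789 W/m^2K

2.789 W/m^2K


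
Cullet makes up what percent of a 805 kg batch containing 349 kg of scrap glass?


Cullet ratio = (cullet mass / total batch mass) * 100
  Ratio = 349 / 805 * 100 = 43.35%

43.35%


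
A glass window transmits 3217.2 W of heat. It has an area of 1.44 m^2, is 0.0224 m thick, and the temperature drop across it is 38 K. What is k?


Fourier's law rearranged: k = Q * t / (A * dT)
  Numerator = 3217.2 * 0.0224 = 72.06528
  Denominator = 1.44 * 38 = 54.72
  k = 72.06528 / 54.72 = 1.317 W/mK

1.317 W/mK


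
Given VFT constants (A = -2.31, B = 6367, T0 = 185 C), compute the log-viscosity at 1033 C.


VFT equation: log(eta) = A + B / (T - T0)
  T - T0 = 1033 - 185 = 848
  B / (T - T0) = 6367 / 848 = 7.508
  log(eta) = -2.31 + 7.508 = 5.198

5.198


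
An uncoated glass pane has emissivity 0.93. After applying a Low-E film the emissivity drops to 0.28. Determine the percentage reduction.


Percentage reduction = (1 - coated/uncoated) * 100
  Ratio = 0.28 / 0.93 = 0.3011
  Reduction = (1 - 0.3011) * 100 = 69.9%

69.9%


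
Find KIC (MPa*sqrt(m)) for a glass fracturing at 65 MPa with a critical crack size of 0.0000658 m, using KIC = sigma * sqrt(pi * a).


Fracture toughness: KIC = sigma * sqrt(pi * a)
  pi * a = pi * 0.0000658 = 0.000206717
  sqrt(pi * a) = 0.014378
  KIC = 65 * 0.014378 = 0.935 MPa*sqrt(m)

0.935 MPa*sqrt(m)


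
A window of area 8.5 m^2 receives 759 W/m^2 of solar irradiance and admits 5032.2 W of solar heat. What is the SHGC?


Rearrange Q = Area * SHGC * Irradiance:
  SHGC = Q / (Area * Irradiance)
  SHGC = 5032.2 / (8.5 * 759) = 0.78

0.78


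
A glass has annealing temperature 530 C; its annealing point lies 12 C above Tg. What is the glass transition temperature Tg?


Rearrange T_anneal = Tg + offset for Tg:
  Tg = T_anneal - offset = 530 - 12 = 518 C

518 C


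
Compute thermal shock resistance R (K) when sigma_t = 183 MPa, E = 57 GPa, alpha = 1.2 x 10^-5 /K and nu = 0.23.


Thermal shock resistance: R = sigma * (1 - nu) / (E * alpha)
  Numerator = 183 * (1 - 0.23) = 140.91
  Denominator = 57 * 1000 * (1.2 x 10^-5) = 0.684
  R = 140.91 / 0.684 = 206.0 K

206.0 K


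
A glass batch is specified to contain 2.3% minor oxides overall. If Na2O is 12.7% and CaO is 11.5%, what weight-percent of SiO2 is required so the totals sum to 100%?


Known pieces sum to 100%:
  SiO2 = 100 - (others + Na2O + CaO)
  SiO2 = 100 - (2.3 + 12.7 + 11.5) = 73.5%

73.5%


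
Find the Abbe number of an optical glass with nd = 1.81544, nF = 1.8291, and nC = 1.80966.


Abbe number formula: Vd = (nd - 1) / (nF - nC)
  nd - 1 = 1.81544 - 1 = 0.81544
  nF - nC = 1.8291 - 1.80966 = 0.01944
  Vd = 0.81544 / 0.01944 = 41.95

41.95


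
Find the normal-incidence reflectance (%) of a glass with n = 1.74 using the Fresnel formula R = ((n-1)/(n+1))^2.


Fresnel reflectance at normal incidence:
  R = ((n - 1)/(n + 1))^2
  (n - 1)/(n + 1) = (1.74 - 1)/(1.74 + 1) = 0.270073
  R = 0.270073^2 = 0.0729394
  R(%) = 0.0729394 * 100 = 7.294%

7.294%


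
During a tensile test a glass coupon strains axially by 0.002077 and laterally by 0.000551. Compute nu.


Poisson's ratio: nu = lateral strain / axial strain
  nu = 0.000551 / 0.002077 = 0.2653

0.2653


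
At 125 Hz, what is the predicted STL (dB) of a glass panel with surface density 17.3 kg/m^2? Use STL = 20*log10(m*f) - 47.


Mass law: STL = 20 * log10(m * f) - 47
  m * f = 17.3 * 125 = 2162.5
  log10(2162.5) = 3.33496
  STL = 20 * 3.33496 - 47 = 66.6992 - 47 = 19.7 dB

19.7 dB


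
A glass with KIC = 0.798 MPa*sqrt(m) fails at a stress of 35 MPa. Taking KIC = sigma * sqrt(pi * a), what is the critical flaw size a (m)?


Rearrange KIC = sigma * sqrt(pi * a):
  sqrt(pi * a) = KIC / sigma
  sqrt(pi * a) = 0.798 / 35 = 0.0228
  a = (KIC / sigma)^2 / pi
  a = 0.0228^2 / pi = 0.0001655 m

0.0001655 m


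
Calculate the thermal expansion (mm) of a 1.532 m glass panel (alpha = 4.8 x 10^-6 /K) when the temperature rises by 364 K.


Thermal expansion formula: dL = alpha * L0 * dT
  dL = (4.8 x 10^-6) * 1.532 * 364 = 0.00267671 m
Convert to mm: 0.00267671 * 1000 = 2.6767 mm

2.6767 mm


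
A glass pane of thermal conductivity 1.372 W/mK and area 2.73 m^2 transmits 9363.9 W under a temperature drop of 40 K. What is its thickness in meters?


Fourier's law: t = k * A * dT / Q
  t = 1.372 * 2.73 * 40 / 9363.9
  t = 149.8224 / 9363.9 = 0.016 m

0.016 m


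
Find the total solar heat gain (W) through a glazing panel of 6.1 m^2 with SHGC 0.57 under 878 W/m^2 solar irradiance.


Solar heat gain: Q = Area * SHGC * Irradiance
  Q = 6.1 * 0.57 * 878 = 3052.8 W

3052.8 W


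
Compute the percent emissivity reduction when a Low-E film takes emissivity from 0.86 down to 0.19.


Percentage reduction = (1 - coated/uncoated) * 100
  Ratio = 0.19 / 0.86 = 0.2209
  Reduction = (1 - 0.2209) * 100 = 77.9%

77.9%


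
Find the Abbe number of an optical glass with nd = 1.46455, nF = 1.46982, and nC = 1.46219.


Abbe number formula: Vd = (nd - 1) / (nF - nC)
  nd - 1 = 1.46455 - 1 = 0.46455
  nF - nC = 1.46982 - 1.46219 = 0.00763
  Vd = 0.46455 / 0.00763 = 60.88

60.88


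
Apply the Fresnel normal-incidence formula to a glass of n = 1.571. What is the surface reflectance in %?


Fresnel reflectance at normal incidence:
  R = ((n - 1)/(n + 1))^2
  (n - 1)/(n + 1) = (1.571 - 1)/(1.571 + 1) = 0.222093
  R = 0.222093^2 = 0.0493253
  R(%) = 0.0493253 * 100 = 4.933%

4.933%


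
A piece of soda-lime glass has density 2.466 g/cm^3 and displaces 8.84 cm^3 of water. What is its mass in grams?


Rearrange rho = m / V:
  m = rho * V
  m = 2.466 * 8.84 = 21.799 g

21.799 g


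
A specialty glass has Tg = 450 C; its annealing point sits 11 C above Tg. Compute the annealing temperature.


The annealing temperature is Tg plus the offset:
  T_anneal = 450 + 11 = 461 C

461 C


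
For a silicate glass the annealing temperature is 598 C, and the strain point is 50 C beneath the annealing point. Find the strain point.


Strain point = annealing point - difference:
  T_strain = 598 - 50 = 548 C

548 C


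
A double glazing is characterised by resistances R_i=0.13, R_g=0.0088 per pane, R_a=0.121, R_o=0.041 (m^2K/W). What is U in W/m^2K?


Total thermal resistance (series):
  R_total = R_in + R_glass + R_air + R_glass + R_out
  R_total = 0.13 + 0.0088 + 0.121 + 0.0088 + 0.041 = 0.3096 m^2K/W
U-value = 1 / R_total = 1 / 0.3096 = 3.23 W/m^2K

3.23 W/m^2K


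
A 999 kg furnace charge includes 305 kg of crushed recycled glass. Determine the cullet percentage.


Cullet ratio = (cullet mass / total batch mass) * 100
  Ratio = 305 / 999 * 100 = 30.53%

30.53%


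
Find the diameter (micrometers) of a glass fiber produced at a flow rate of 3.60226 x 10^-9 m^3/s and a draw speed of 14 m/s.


Cross-sectional area from continuity:
  A = Q / v = 3.60226 x 10^-9 / 14 = 2.573043 x 10^-10 m^2
Diameter from circular cross-section:
  d = sqrt(4A / pi) * 10^6 (m -> um)
  d = sqrt(4 * 2.573043 x 10^-10 / pi) * 10^6 = 18.1 um

18.1 um


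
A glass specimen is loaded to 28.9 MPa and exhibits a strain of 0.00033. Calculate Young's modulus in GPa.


Young's modulus: E = stress / strain
  E = 28.9 MPa / 0.00033 = 87575.76 MPa
Convert to GPa: 87575.76 / 1000 = 87.58 GPa

87.58 GPa


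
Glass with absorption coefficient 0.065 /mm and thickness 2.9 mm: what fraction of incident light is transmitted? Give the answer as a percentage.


Beer-Lambert law: T = exp(-alpha * thickness)
  exponent = -0.065 * 2.9 = -0.1885
  T = exp(-0.1885) = 0.8282
  Percentage = 0.8282 * 100 = 82.82%

82.82%


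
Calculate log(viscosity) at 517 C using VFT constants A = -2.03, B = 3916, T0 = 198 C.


VFT equation: log(eta) = A + B / (T - T0)
  T - T0 = 517 - 198 = 319
  B / (T - T0) = 3916 / 319 = 12.276
  log(eta) = -2.03 + 12.276 = 10.246

10.246


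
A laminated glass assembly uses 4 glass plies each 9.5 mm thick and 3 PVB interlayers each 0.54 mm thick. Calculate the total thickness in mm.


Total thickness = glass contribution + PVB contribution
  Glass: 4 * 9.5 = 38.0 mm
  PVB: 3 * 0.54 = 1.62 mm
  Total = 38.0 + 1.62 = 39.62 mm

39.62 mm


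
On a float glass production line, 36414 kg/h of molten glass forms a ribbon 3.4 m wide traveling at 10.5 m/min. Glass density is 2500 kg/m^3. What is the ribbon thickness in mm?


Ribbon cross-section from mass balance:
  Volume rate = throughput / density = 36414 / 2500 = 14.5656 m^3/h
  thickness = volume rate / (speed * 60 * width), i.e.
  thickness = throughput / (60 * speed * width * density) * 1000
  thickness = 36414 / (60 * 10.5 * 3.4 * 2500) * 1000 = 6.8 mm

6.8 mm


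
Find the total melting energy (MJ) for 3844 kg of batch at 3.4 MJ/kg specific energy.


Total energy = mass * specific energy
  E = 3844 * 3.4 = 13069.6 MJ

13069.6 MJ


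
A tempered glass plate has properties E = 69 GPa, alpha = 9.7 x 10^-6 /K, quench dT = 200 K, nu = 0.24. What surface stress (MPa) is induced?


Tempering stress: sigma = E * alpha * dT / (1 - nu)
  E (MPa) = 69 * 1000 = 69000
  Numerator = 69000 * (9.7 x 10^-6) * 200 = 133.86
  Denominator = 1 - 0.24 = 0.76
  sigma = 133.86 / 0.76 = 176.1 MPa

176.1 MPa


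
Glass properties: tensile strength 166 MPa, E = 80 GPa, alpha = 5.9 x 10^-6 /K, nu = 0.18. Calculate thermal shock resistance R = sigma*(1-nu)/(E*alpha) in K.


Thermal shock resistance: R = sigma * (1 - nu) / (E * alpha)
  Numerator = 166 * (1 - 0.18) = 136.12
  Denominator = 80 * 1000 * (5.9 x 10^-6) = 0.472
  R = 136.12 / 0.472 = 288.4 K

288.4 K


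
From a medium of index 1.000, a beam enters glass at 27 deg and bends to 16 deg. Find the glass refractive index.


Apply Snell's law: n1 * sin(theta1) = n2 * sin(theta2)
  n2 = n1 * sin(theta1) / sin(theta2)
  sin(27) = 0.45399
  sin(16) = 0.275637
  n2 = 1.000 * 0.45399 / 0.275637 = 1.6471

1.6471


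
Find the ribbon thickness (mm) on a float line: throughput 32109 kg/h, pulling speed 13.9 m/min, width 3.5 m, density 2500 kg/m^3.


Ribbon cross-section from mass balance:
  Volume rate = throughput / density = 32109 / 2500 = 12.8436 m^3/h
  thickness = volume rate / (speed * 60 * width), i.e.
  thickness = throughput / (60 * speed * width * density) * 1000
  thickness = 32109 / (60 * 13.9 * 3.5 * 2500) * 1000 = 4.4 mm

4.4 mm


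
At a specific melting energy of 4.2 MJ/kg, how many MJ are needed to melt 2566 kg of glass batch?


Total energy = mass * specific energy
  E = 2566 * 4.2 = 10777.2 MJ

10777.2 MJ


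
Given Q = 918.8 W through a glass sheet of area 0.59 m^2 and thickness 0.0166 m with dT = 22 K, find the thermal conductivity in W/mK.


Fourier's law rearranged: k = Q * t / (A * dT)
  Numerator = 918.8 * 0.0166 = 15.25208
  Denominator = 0.59 * 22 = 12.98
  k = 15.25208 / 12.98 = 1.175 W/mK

1.175 W/mK


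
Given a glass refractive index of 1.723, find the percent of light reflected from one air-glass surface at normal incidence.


Fresnel reflectance at normal incidence:
  R = ((n - 1)/(n + 1))^2
  (n - 1)/(n + 1) = (1.723 - 1)/(1.723 + 1) = 0.265516
  R = 0.265516^2 = 0.0704987
  R(%) = 0.0704987 * 100 = 7.05%

7.05%


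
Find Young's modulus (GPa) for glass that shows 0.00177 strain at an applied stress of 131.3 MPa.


Young's modulus: E = stress / strain
  E = 131.3 MPa / 0.00177 = 74180.79 MPa
Convert to GPa: 74180.79 / 1000 = 74.18 GPa

74.18 GPa


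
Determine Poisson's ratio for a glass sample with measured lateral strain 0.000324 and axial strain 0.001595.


Poisson's ratio: nu = lateral strain / axial strain
  nu = 0.000324 / 0.001595 = 0.2031

0.2031


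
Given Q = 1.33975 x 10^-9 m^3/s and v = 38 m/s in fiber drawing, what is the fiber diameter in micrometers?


Cross-sectional area from continuity:
  A = Q / v = 1.33975 x 10^-9 / 38 = 3.525658 x 10^-11 m^2
Diameter from circular cross-section:
  d = sqrt(4A / pi) * 10^6 (m -> um)
  d = sqrt(4 * 3.525658 x 10^-11 / pi) * 10^6 = 6.7 um

6.7 um


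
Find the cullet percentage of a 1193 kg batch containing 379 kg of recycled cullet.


Cullet ratio = (cullet mass / total batch mass) * 100
  Ratio = 379 / 1193 * 100 = 31.77%

31.77%


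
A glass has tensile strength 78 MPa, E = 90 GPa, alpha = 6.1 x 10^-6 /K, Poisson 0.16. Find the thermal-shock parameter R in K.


Thermal shock resistance: R = sigma * (1 - nu) / (E * alpha)
  Numerator = 78 * (1 - 0.16) = 65.52
  Denominator = 90 * 1000 * (6.1 x 10^-6) = 0.549
  R = 65.52 / 0.549 = 119.3 K

119.3 K


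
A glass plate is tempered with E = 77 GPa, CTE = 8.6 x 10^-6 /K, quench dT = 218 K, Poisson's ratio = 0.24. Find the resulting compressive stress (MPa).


Tempering stress: sigma = E * alpha * dT / (1 - nu)
  E (MPa) = 77 * 1000 = 77000
  Numerator = 77000 * (8.6 x 10^-6) * 218 = 144.3596
  Denominator = 1 - 0.24 = 0.76
  sigma = 144.3596 / 0.76 = 189.9 MPa

189.9 MPa


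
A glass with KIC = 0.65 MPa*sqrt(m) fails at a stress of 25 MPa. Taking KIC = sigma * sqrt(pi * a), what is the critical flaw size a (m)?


Rearrange KIC = sigma * sqrt(pi * a):
  sqrt(pi * a) = KIC / sigma
  sqrt(pi * a) = 0.65 / 25 = 0.026
  a = (KIC / sigma)^2 / pi
  a = 0.026^2 / pi = 0.0002152 m

0.0002152 m


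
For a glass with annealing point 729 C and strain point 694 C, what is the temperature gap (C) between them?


Gap = T_anneal - T_strain:
  gap = 729 - 694 = 35 C

35 C


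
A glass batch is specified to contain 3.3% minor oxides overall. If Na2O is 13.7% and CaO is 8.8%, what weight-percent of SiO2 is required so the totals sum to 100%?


Known pieces sum to 100%:
  SiO2 = 100 - (others + Na2O + CaO)
  SiO2 = 100 - (3.3 + 13.7 + 8.8) = 74.2%

74.2%


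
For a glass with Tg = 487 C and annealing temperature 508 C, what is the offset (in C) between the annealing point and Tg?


Offset = T_anneal - Tg:
  offset = 508 - 487 = 21 C

21 C


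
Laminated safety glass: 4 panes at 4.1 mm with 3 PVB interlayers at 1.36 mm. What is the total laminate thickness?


Total thickness = glass contribution + PVB contribution
  Glass: 4 * 4.1 = 16.4 mm
  PVB: 3 * 1.36 = 4.08 mm
  Total = 16.4 + 4.08 = 20.48 mm

20.48 mm
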